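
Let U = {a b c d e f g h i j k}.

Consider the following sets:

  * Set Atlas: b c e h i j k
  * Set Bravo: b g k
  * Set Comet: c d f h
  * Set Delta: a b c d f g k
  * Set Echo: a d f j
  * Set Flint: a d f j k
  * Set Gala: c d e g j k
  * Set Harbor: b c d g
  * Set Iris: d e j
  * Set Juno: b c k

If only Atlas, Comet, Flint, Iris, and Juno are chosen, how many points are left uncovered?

Union of Atlas, Comet, Flint, Iris, Juno = {a, b, c, d, e, f, h, i, j, k}.
Not covered: g — 1 point.

1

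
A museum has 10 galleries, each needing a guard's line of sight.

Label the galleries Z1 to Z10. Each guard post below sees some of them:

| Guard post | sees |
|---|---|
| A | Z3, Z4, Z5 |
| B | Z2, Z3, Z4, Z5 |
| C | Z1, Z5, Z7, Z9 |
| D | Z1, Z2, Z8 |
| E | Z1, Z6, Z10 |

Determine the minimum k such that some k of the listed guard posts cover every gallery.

B and C and D and E together: B ∪ C ∪ D ∪ E = {Z1, Z2, Z3, Z4, Z5, Z6, Z7, Z8, Z9, Z10} — every gallery is covered.
Only D contains Z8, so D is forced; the remaining 7 galleries need at least 3 more guard posts (each remaining guard post adds at most 3) — so at least 4 guard posts are needed, and 4 is optimal.

4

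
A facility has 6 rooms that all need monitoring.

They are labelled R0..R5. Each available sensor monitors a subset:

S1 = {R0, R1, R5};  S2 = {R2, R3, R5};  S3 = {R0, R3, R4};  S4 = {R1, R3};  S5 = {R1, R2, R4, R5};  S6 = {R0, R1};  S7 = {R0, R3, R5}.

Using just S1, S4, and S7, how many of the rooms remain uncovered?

2

Union of S1, S4, S7 = {R0, R1, R3, R5}.
Not covered: R2, R4 — 2 rooms.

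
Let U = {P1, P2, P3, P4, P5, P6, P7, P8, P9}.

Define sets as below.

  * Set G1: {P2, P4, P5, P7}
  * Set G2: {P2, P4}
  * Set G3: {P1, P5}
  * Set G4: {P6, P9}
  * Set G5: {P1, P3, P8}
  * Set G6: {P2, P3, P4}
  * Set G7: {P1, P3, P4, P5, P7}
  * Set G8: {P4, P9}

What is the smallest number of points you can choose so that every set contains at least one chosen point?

3

H = {P1, P4, P6} meets every set (each contains at least one member of H), and |H| = 3.
The sets G1, G4, G5 are pairwise disjoint, so any hitting set needs a separate point for each — at least 3. Hence 3 is optimal.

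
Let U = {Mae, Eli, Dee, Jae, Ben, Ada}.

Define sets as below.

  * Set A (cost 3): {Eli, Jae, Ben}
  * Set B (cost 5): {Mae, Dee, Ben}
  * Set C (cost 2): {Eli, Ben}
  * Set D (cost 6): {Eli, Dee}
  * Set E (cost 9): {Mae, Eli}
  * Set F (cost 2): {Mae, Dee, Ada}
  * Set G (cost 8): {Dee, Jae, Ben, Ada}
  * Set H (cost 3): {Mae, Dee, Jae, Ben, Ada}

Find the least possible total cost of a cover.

5

A, F together cover every item (A ∪ F = {Mae, Eli, Dee, Jae, Ben, Ada}); total cost 3 + 2 = 5.
No covering selection has total cost below 5.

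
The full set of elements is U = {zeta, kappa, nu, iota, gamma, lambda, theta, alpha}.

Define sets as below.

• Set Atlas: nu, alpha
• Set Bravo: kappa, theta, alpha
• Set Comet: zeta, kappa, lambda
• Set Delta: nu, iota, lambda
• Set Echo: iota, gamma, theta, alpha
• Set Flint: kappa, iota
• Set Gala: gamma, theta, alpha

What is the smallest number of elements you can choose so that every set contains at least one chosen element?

H = {iota, lambda, alpha} meets every set (each contains at least one member of H), and |H| = 3.
No choice of 2 elements meets every set, so 3 is the minimum.

3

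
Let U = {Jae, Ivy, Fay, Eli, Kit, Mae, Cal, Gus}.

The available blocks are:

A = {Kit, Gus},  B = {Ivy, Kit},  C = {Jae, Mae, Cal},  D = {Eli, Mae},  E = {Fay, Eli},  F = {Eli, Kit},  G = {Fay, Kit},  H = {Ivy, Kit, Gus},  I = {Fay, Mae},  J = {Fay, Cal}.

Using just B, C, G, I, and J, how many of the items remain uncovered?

Union of B, C, G, I, J = {Jae, Ivy, Fay, Kit, Mae, Cal}.
Not covered: Eli, Gus — 2 items.

2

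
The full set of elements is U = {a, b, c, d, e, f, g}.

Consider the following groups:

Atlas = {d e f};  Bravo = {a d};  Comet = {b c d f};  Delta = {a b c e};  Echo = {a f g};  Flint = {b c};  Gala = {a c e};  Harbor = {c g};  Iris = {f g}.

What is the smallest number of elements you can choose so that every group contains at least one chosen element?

3

H = {a, c, f} meets every group (each contains at least one member of H), and |H| = 3.
The groups Bravo, Flint, Iris are pairwise disjoint, so any hitting set needs a separate element for each — at least 3. Hence 3 is optimal.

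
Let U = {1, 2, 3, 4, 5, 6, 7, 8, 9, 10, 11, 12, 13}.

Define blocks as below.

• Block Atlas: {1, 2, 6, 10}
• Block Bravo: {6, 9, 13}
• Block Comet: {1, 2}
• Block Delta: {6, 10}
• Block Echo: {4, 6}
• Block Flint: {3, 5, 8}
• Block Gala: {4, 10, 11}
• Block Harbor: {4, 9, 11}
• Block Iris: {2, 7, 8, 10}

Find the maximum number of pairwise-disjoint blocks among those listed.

4

Bravo, Comet, Flint, Gala are pairwise disjoint (Bravo={6,9,13}; Comet={1,2}; Flint={3,5,8}; Gala={4,10,11}).
Every remaining block overlaps one of these, and no 5 of the listed blocks are pairwise disjoint, so 4 is the maximum.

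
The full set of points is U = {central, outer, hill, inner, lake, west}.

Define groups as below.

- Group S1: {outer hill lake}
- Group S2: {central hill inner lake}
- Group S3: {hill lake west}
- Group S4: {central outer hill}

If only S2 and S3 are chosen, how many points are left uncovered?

1

Union of S2, S3 = {central, hill, inner, lake, west}.
Not covered: outer — 1 point.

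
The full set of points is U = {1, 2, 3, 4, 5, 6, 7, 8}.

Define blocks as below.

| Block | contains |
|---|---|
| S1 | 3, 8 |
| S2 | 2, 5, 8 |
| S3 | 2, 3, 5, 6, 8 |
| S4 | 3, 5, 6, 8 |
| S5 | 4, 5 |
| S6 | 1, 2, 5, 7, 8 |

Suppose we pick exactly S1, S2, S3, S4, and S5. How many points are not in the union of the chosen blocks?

Union of S1, S2, S3, S4, S5 = {2, 3, 4, 5, 6, 8}.
Not covered: 1, 7 — 2 points.

2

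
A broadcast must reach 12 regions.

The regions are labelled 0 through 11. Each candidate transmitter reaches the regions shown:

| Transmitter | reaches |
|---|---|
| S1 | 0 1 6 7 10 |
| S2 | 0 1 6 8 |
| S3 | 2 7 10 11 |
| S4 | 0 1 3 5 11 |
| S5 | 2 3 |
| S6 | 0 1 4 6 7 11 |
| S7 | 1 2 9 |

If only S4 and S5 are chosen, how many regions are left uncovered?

6

Union of S4, S5 = {0, 1, 2, 3, 5, 11}.
Not covered: 4, 6, 7, 8, 9, 10 — 6 regions.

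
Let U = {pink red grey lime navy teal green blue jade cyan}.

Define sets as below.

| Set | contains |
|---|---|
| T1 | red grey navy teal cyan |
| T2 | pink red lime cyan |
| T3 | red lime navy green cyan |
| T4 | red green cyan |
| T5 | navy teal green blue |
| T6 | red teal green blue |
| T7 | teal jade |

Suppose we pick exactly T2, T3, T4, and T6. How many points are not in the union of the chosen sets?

Union of T2, T3, T4, T6 = {pink, red, lime, navy, teal, green, blue, cyan}.
Not covered: grey, jade — 2 points.

2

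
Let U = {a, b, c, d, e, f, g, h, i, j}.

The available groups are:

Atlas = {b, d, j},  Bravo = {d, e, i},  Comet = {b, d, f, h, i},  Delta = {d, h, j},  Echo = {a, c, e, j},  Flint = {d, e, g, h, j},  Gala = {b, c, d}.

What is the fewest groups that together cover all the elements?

Comet, Echo, and Flint cover everything between them: the union {a, b, c, d, e, f, g, h, i, j} is all of U.
Only Echo contains a, so Echo is forced; the remaining 6 elements need at least 2 more groups (each remaining group adds at most 5) — so at least 3 groups are needed, and 3 is optimal.

3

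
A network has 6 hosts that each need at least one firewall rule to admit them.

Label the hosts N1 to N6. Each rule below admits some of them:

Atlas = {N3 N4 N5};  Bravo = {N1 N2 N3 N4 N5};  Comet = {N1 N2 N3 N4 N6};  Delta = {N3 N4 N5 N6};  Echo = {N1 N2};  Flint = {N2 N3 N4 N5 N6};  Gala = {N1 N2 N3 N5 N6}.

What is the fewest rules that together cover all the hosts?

2

Take {Comet, Flint}. Their union is {N1, N2, N3, N4, N5, N6}, which is all 6 hosts.
No single rule has all 6 hosts (the largest, Bravo, has 5), so 2 is optimal.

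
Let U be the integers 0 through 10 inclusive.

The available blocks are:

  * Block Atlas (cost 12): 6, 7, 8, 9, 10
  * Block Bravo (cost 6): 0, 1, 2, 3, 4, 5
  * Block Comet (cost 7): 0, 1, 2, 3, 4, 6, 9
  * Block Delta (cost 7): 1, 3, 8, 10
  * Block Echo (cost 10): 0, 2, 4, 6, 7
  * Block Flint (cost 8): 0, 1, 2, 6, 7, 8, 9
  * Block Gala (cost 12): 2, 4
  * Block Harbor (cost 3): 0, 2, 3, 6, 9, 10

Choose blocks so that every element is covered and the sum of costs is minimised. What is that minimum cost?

17

Bravo, Flint, Harbor together cover every element (Bravo ∪ Flint ∪ Harbor = {0, 1, 2, 3, 4, 5, 6, 7, 8, 9, 10}); total cost 6 + 8 + 3 = 17.
No covering selection has total cost below 17.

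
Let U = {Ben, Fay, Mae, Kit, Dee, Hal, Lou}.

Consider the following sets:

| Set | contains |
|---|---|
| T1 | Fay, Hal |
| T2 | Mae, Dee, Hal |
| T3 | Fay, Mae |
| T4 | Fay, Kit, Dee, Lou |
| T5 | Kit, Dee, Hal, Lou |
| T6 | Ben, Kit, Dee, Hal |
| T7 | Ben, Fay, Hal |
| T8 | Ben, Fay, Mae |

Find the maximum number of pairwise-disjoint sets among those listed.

2

T5, T8 are pairwise disjoint (T5={Kit,Dee,Hal,Lou}; T8={Ben,Fay,Mae}).
Every remaining set overlaps one of these, and no 3 of the listed sets are pairwise disjoint, so 2 is the maximum.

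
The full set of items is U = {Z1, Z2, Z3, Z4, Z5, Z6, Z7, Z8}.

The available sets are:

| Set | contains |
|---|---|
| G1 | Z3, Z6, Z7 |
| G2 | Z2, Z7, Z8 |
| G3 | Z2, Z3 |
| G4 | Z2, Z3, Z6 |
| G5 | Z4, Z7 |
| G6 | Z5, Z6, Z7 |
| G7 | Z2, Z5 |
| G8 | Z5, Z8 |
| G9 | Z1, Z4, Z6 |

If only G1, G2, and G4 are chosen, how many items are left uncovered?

3

Union of G1, G2, G4 = {Z2, Z3, Z6, Z7, Z8}.
Not covered: Z1, Z4, Z5 — 3 items.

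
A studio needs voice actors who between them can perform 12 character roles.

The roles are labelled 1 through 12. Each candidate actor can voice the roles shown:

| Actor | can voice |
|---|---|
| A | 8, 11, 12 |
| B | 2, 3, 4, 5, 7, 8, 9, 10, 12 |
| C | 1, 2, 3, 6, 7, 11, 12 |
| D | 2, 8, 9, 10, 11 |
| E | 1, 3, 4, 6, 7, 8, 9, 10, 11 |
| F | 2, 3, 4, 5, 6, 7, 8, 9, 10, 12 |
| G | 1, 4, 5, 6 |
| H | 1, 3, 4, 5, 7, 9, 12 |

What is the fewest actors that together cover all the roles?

2

Take {B, C}. Their union is {1, 2, 3, 4, 5, 6, 7, 8, 9, 10, 11, 12}, which is all 12 roles.
No single actor has all 12 roles (the largest, F, has 10), so 2 is optimal.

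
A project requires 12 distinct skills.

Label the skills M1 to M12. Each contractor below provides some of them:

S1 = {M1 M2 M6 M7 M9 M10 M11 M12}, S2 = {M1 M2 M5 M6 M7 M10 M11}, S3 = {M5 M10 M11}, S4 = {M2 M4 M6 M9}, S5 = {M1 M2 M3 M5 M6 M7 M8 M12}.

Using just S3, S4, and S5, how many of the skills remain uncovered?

0

Union of S3, S4, S5 = {M1, M2, M3, M4, M5, M6, M7, M8, M9, M10, M11, M12} — that's every skill, so 0 are uncovered.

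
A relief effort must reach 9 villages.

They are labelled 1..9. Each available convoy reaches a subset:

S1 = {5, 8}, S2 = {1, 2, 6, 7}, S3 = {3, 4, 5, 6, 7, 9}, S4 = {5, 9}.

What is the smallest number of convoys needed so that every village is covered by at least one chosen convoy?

S1 and S2 and S3 together: S1 ∪ S2 ∪ S3 = {1, 2, 3, 4, 5, 6, 7, 8, 9} — every village is covered.
Only S2 contains 1, so S2 is forced; the remaining 5 villages need at least 2 more convoys (each remaining convoy adds at most 4) — so at least 3 convoys are needed, and 3 is optimal.

3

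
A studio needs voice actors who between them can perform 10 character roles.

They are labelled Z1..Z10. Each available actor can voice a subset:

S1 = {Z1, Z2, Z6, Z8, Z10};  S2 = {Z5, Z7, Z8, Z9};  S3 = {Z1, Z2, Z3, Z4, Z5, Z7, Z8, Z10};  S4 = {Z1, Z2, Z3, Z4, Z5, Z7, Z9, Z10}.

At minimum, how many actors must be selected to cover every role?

Take {S1, S4}. Their union is {Z1, Z2, Z3, Z4, Z5, Z6, Z7, Z8, Z9, Z10}, which is all 10 roles.
No single actor has all 10 roles (the largest, S3, has 8), so 2 is optimal.

2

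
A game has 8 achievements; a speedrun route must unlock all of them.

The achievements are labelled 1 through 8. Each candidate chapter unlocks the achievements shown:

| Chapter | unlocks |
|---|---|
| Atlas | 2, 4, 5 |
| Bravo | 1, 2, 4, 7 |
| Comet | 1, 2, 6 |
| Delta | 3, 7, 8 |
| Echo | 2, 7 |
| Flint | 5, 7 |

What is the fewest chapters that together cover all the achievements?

3

Atlas and Comet and Delta together: Atlas ∪ Comet ∪ Delta = {1, 2, 3, 4, 5, 6, 7, 8} — every achievement is covered.
Only Delta contains 3, so Delta is forced; the remaining 5 achievements need at least 2 more chapters (each remaining chapter adds at most 3) — so at least 3 chapters are needed, and 3 is optimal.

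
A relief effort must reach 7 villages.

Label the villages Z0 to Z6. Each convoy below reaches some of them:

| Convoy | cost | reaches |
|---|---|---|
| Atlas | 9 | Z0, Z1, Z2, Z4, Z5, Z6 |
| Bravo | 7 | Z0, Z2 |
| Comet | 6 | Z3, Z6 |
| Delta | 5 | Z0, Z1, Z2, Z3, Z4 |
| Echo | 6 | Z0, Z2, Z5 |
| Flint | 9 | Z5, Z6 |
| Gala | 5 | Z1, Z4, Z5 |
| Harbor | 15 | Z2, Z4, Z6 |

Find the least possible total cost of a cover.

Atlas, Delta together cover every village (Atlas ∪ Delta = {Z0, Z1, Z2, Z3, Z4, Z5, Z6}); total cost 9 + 5 = 14.
No covering selection has total cost below 14.

14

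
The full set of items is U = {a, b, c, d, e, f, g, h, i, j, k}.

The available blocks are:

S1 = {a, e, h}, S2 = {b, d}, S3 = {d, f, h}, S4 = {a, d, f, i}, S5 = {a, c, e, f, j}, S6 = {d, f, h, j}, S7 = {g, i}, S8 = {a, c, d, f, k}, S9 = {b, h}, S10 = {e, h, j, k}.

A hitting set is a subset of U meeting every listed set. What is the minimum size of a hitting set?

The 4 items {a, b, h, i} hit every block.
No choice of 3 items meets every block, so 4 is the minimum.

4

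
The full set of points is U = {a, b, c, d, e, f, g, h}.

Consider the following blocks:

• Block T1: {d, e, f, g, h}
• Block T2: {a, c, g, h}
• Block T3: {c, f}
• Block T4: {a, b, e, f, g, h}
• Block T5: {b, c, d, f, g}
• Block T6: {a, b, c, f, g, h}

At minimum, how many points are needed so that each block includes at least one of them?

2

The 2 points {c, g} hit every block.
No single point lies in every block, so at least 2 are needed and 2 is optimal.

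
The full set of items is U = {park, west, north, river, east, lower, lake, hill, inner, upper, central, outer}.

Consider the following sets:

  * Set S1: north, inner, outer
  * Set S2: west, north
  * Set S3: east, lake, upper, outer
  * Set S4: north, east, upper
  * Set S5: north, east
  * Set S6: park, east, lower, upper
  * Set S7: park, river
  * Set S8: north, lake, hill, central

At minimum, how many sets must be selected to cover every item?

5

S1, S2, S6, S7, and S8 cover everything between them: the union {park, west, north, river, east, lower, lake, hill, inner, upper, central, outer} is all of U.
No 4 of the 8 sets cover everything (all 70 combinations miss at least one item), so 5 is optimal.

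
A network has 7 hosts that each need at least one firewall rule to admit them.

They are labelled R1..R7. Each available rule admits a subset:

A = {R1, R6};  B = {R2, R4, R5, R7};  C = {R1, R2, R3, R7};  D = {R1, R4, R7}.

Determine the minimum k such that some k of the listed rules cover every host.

A and B and C together: A ∪ B ∪ C = {R1, R2, R3, R4, R5, R6, R7} — every host is covered.
Only C contains R3, so C is forced; the remaining 3 hosts need at least 2 more rules (each remaining rule adds at most 2) — so at least 3 rules are needed, and 3 is optimal.

3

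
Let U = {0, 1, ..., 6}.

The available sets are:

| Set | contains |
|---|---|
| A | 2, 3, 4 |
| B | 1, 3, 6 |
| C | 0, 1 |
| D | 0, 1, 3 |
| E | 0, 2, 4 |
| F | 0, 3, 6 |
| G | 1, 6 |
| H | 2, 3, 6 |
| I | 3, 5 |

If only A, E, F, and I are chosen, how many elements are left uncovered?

1

Union of A, E, F, I = {0, 2, 3, 4, 5, 6}.
Not covered: 1 — 1 element.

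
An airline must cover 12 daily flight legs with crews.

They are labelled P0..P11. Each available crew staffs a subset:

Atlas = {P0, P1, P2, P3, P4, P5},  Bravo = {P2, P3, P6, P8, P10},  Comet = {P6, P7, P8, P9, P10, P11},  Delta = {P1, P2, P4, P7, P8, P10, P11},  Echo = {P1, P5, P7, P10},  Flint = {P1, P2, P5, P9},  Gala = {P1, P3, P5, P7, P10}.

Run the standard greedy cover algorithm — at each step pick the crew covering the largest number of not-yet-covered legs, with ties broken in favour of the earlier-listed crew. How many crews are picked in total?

Greedy: pick Delta (covers 7 new) → pick Atlas (covers 3 new) → pick Comet (covers 2 new). Total picks: 3.
(The true minimum cover uses only 2 crews, so greedy is not optimal here.)

3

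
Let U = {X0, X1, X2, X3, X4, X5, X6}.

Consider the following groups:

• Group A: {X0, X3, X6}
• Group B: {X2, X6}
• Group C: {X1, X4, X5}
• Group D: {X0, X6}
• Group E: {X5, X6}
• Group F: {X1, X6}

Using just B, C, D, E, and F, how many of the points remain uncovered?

Union of B, C, D, E, F = {X0, X1, X2, X4, X5, X6}.
Not covered: X3 — 1 point.

1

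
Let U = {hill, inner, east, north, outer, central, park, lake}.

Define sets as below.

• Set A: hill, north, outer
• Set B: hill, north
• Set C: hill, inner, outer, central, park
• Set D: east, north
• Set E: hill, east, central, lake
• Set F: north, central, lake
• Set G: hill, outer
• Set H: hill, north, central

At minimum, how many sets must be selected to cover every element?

3

C and D and E together: C ∪ D ∪ E = {hill, inner, east, north, outer, central, park, lake} — every element is covered.
Only C contains inner, so C is forced; the remaining 3 elements need at least 2 more sets (each remaining set adds at most 2) — so at least 3 sets are needed, and 3 is optimal.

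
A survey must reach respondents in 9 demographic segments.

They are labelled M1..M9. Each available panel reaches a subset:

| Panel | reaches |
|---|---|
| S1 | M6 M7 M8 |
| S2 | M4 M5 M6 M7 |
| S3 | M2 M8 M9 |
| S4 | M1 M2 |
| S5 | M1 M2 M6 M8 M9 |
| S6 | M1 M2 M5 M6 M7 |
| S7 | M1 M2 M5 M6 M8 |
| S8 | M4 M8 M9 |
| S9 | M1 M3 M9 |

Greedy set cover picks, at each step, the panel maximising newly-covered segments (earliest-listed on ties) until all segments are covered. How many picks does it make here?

Greedy: pick S5 (covers 5 new) → pick S2 (covers 3 new) → pick S9 (covers 1 new). Total picks: 3.

3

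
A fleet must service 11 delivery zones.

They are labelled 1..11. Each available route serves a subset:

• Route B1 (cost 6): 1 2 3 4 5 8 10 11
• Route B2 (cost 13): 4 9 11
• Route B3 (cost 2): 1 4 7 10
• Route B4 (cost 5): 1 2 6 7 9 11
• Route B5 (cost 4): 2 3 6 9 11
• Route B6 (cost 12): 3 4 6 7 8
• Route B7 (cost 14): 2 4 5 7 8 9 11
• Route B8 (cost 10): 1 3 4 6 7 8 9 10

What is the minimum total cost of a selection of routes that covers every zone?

11

B1, B4 together cover every zone (B1 ∪ B4 = {1, 2, 3, 4, 5, 6, 7, 8, 9, 10, 11}); total cost 6 + 5 = 11.
The greedy pick B3, B5, B1 costs 12; no covering selection beats 11.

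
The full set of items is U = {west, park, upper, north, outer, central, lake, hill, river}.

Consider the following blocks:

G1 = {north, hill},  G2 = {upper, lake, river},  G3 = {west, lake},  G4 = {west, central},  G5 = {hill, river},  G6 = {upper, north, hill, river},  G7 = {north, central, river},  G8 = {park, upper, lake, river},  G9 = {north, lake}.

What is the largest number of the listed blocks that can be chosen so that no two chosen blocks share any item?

G1, G4, G8 are pairwise disjoint (G1={north,hill}; G4={west,central}; G8={park,upper,lake,river}).
Every remaining block overlaps one of these, and no 4 of the listed blocks are pairwise disjoint, so 3 is the maximum.

3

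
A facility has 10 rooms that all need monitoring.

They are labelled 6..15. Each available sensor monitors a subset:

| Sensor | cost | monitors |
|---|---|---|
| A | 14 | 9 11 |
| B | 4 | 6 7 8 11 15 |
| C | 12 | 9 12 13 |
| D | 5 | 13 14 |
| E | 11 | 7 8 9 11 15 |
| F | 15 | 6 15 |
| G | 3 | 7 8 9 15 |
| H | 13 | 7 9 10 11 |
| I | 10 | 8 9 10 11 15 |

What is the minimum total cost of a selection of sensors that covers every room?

B, C, D, I together cover every room (B ∪ C ∪ D ∪ I = {6, 7, 8, 9, 10, 11, 12, 13, 14, 15}); total cost 4 + 12 + 5 + 10 = 31.
The greedy pick G, B, D, I, C costs 34; no covering selection beats 31.

31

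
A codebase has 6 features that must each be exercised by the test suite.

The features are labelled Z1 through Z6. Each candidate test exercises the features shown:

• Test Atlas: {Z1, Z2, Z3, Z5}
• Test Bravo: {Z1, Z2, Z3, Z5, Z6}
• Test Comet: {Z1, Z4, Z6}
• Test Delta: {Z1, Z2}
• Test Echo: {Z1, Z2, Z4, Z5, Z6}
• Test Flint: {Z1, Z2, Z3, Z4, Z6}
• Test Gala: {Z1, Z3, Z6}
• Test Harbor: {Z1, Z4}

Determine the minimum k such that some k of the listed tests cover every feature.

2

Bravo and Comet together: Bravo ∪ Comet = {Z1, Z2, Z3, Z4, Z5, Z6} — every feature is covered.
No single test has all 6 features (the largest, Bravo, has 5), so 2 is optimal.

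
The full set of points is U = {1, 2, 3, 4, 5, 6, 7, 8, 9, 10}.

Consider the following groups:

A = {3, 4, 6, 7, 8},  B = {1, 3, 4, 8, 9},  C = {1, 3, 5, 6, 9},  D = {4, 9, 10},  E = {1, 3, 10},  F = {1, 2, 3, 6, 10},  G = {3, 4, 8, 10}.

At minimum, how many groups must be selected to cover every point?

3

Take {A, C, F}. Their union is {1, 2, 3, 4, 5, 6, 7, 8, 9, 10}, which is all 10 points.
Only F contains 2, so F is forced; the remaining 5 points need at least 2 more groups (each remaining group adds at most 3) — so at least 3 groups are needed, and 3 is optimal.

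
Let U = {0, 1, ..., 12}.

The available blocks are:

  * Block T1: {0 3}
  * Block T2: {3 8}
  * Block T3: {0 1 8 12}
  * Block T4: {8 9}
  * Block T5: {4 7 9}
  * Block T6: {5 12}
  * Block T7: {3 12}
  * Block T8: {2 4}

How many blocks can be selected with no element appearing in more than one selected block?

4

T1, T4, T6, T8 are pairwise disjoint (T1={0,3}; T4={8,9}; T6={5,12}; T8={2,4}).
Every remaining block overlaps one of these, and no 5 of the listed blocks are pairwise disjoint, so 4 is the maximum.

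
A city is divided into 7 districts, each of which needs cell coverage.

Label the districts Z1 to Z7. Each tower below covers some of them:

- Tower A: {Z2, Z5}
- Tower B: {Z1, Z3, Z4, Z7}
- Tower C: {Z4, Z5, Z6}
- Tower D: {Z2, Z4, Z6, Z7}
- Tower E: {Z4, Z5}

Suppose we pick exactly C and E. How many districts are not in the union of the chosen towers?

4

Union of C, E = {Z4, Z5, Z6}.
Not covered: Z1, Z2, Z3, Z7 — 4 districts.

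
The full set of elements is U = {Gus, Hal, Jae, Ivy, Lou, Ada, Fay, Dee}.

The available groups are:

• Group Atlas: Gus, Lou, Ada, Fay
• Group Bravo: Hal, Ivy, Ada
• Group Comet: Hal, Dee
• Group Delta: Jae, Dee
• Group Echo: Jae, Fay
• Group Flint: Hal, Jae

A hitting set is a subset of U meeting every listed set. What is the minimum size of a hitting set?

H = {Jae, Ada, Dee} meets every group (each contains at least one member of H), and |H| = 3.
No choice of 2 elements meets every group, so 3 is the minimum.

3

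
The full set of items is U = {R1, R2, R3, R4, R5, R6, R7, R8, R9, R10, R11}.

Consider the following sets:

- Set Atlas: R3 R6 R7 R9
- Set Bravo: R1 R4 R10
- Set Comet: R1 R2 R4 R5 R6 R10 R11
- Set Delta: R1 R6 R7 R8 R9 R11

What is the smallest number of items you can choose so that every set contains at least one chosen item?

2

The 2 items {R4, R9} hit every set.
The sets Atlas, Bravo are pairwise disjoint, so any hitting set needs a separate item for each — at least 2. Hence 2 is optimal.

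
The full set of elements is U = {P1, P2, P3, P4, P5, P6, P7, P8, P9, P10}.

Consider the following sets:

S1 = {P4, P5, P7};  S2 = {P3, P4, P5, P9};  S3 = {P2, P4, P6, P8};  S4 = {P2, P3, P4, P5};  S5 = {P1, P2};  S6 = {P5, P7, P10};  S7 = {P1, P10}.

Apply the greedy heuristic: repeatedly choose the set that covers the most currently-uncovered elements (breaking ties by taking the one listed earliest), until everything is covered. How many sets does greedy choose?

4

Greedy: pick S2 (covers 4 new) → pick S3 (covers 3 new) → pick S6 (covers 2 new) → pick S5 (covers 1 new). Total picks: 4.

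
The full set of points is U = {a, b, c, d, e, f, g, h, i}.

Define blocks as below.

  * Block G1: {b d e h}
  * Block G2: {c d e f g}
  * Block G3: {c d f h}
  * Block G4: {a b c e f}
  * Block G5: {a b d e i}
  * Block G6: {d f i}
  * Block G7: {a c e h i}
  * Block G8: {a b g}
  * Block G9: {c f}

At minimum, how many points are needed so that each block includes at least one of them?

Take T = {b, c, i}. Each listed block contains at least one of these, so T is a hitting set of size 3.
No choice of 2 points meets every block, so 3 is the minimum.

3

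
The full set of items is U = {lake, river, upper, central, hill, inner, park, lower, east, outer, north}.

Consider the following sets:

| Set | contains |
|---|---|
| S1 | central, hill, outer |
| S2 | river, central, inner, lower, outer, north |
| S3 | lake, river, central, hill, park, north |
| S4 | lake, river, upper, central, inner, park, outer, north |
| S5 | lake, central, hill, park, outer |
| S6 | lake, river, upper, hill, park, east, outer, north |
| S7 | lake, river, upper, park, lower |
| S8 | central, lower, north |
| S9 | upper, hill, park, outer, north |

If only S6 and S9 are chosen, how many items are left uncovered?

Union of S6, S9 = {lake, river, upper, hill, park, east, outer, north}.
Not covered: central, inner, lower — 3 items.

3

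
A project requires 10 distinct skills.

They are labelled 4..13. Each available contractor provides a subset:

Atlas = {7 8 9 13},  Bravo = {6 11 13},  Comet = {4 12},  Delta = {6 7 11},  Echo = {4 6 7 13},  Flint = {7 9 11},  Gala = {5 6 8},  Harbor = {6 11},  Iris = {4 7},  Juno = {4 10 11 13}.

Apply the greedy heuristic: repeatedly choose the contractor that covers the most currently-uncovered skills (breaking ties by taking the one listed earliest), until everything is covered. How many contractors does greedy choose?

4

Greedy: pick Atlas (covers 4 new) → pick Juno (covers 3 new) → pick Gala (covers 2 new) → pick Comet (covers 1 new). Total picks: 4.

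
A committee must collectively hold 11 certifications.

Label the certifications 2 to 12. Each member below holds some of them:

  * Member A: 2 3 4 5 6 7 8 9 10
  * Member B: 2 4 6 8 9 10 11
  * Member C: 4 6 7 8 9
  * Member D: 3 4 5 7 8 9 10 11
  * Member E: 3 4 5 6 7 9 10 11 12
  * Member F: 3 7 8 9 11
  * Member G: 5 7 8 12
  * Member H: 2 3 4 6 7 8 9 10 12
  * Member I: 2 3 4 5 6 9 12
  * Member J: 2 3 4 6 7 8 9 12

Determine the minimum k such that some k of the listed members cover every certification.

2

Take {E, H}. Their union is {2, 3, 4, 5, 6, 7, 8, 9, 10, 11, 12}, which is all 11 certifications.
No single member has all 11 certifications (the largest, A, has 9), so 2 is optimal.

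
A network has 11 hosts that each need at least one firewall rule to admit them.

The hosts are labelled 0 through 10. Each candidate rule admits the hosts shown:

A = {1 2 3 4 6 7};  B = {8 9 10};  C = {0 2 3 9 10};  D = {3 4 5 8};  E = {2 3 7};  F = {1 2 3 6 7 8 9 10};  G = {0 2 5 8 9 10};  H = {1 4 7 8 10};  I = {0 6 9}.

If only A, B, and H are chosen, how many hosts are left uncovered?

Union of A, B, H = {1, 2, 3, 4, 6, 7, 8, 9, 10}.
Not covered: 0, 5 — 2 hosts.

2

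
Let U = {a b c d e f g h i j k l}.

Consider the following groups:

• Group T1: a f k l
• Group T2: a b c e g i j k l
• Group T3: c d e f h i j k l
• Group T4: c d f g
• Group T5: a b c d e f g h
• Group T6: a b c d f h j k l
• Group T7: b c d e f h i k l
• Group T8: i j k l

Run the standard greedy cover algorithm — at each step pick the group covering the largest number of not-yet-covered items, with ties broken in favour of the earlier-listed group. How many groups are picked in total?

2

Greedy: pick T2 (covers 9 new) → pick T3 (covers 3 new). Total picks: 2.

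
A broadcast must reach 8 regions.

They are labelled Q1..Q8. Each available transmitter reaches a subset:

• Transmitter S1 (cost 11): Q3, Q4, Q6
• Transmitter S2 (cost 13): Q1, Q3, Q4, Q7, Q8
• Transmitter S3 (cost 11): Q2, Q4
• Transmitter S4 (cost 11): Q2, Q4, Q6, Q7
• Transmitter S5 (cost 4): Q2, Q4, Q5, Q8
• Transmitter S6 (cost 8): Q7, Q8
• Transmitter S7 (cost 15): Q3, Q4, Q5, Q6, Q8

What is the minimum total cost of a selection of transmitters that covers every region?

S2, S4, S5 together cover every region (S2 ∪ S4 ∪ S5 = {Q1, Q2, Q3, Q4, Q5, Q6, Q7, Q8}); total cost 13 + 11 + 4 = 28.
No covering selection has total cost below 28.

28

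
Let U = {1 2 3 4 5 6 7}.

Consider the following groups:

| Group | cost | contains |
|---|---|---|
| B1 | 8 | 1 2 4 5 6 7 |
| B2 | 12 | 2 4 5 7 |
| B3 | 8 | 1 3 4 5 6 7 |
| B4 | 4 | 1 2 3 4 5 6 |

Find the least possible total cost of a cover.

12

B3, B4 together cover every point (B3 ∪ B4 = {1, 2, 3, 4, 5, 6, 7}); total cost 8 + 4 = 12.
No covering selection has total cost below 12.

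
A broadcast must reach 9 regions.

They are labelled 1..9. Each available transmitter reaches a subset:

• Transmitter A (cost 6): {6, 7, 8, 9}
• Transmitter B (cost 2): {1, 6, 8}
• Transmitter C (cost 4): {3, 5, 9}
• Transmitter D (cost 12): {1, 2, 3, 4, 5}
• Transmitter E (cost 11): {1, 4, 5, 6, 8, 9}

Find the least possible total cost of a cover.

A, D together cover every region (A ∪ D = {1, 2, 3, 4, 5, 6, 7, 8, 9}); total cost 6 + 12 = 18.
The greedy pick B, C, A, D costs 24; no covering selection beats 18.

18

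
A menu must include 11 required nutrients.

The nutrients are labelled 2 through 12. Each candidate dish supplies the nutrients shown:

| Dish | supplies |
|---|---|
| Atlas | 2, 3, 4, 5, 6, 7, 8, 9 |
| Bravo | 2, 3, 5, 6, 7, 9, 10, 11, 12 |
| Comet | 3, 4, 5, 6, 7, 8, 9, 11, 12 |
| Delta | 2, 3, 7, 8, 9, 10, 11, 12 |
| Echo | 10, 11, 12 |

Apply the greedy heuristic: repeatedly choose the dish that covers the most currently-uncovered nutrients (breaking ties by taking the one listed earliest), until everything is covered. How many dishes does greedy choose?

Greedy: pick Bravo (covers 9 new) → pick Atlas (covers 2 new). Total picks: 2.

2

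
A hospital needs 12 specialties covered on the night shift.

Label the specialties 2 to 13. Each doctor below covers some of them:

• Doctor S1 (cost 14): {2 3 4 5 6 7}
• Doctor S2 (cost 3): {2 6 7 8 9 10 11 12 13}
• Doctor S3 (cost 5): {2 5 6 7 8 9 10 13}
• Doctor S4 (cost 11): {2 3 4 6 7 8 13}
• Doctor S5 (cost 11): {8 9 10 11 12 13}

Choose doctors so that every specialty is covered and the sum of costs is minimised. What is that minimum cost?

17

S1, S2 together cover every specialty (S1 ∪ S2 = {2, 3, 4, 5, 6, 7, 8, 9, 10, 11, 12, 13}); total cost 14 + 3 = 17.
No covering selection has total cost below 17.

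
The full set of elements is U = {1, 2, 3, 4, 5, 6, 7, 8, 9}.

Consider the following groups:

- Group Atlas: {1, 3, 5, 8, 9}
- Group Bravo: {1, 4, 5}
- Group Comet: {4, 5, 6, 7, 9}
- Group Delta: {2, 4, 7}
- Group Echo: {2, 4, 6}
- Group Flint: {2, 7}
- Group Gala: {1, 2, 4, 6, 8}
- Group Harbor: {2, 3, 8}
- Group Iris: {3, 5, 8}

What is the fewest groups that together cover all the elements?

3

Comet, Gala, and Harbor cover everything between them: the union {1, 2, 3, 4, 5, 6, 7, 8, 9} is all of U.
No 2 of the 9 groups cover everything (all 36 combinations miss at least one element), so 3 is optimal.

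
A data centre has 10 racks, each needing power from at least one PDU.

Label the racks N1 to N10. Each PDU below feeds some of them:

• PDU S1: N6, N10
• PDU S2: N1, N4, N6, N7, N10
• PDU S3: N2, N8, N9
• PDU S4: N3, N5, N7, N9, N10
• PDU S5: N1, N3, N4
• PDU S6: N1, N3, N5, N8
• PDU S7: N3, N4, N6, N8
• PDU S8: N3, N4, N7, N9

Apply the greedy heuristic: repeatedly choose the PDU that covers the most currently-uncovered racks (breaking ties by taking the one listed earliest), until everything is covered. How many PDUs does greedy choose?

3

Greedy: pick S2 (covers 5 new) → pick S3 (covers 3 new) → pick S4 (covers 2 new). Total picks: 3.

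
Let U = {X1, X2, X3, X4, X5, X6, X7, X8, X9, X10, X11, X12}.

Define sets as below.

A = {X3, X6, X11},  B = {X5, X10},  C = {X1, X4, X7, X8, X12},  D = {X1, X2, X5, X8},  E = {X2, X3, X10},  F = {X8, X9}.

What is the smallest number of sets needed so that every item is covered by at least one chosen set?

A and B and C and D and F together: A ∪ B ∪ C ∪ D ∪ F = {X1, X2, X3, X4, X5, X6, X7, X8, X9, X10, X11, X12} — every item is covered.
No 4 of the 6 sets cover everything (all 15 combinations miss at least one item), so 5 is optimal.

5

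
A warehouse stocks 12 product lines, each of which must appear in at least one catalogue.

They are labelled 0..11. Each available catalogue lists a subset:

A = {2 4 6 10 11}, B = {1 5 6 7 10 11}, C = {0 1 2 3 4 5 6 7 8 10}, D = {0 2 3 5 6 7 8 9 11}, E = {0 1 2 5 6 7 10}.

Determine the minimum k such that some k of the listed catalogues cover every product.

2

Take {C, D}. Their union is {0, 1, 2, 3, 4, 5, 6, 7, 8, 9, 10, 11}, which is all 12 products.
No single catalogue has all 12 products (the largest, C, has 10), so 2 is optimal.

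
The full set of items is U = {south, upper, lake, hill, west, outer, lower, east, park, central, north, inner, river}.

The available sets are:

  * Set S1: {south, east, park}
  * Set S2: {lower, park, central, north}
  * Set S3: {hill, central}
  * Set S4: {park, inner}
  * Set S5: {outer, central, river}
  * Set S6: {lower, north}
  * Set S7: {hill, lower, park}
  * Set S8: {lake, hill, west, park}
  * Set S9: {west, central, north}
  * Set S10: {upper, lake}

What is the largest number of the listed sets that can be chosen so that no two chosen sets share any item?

S3, S4, S6, S10 are pairwise disjoint (S3={hill,central}; S4={park,inner}; S6={lower,north}; S10={upper,lake}).
Every remaining set overlaps one of these, and no 5 of the listed sets are pairwise disjoint, so 4 is the maximum.

4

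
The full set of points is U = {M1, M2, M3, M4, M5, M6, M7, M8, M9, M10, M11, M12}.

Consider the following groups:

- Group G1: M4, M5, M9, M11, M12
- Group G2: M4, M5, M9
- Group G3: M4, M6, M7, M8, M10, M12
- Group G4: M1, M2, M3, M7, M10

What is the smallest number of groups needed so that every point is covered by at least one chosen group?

G1, G3, and G4 cover everything between them: the union {M1, M2, M3, M4, M5, M6, M7, M8, M9, M10, M11, M12} is all of U.
Only G4 contains M1, so G4 is forced; the remaining 7 points need at least 2 more groups (each remaining group adds at most 5) — so at least 3 groups are needed, and 3 is optimal.

3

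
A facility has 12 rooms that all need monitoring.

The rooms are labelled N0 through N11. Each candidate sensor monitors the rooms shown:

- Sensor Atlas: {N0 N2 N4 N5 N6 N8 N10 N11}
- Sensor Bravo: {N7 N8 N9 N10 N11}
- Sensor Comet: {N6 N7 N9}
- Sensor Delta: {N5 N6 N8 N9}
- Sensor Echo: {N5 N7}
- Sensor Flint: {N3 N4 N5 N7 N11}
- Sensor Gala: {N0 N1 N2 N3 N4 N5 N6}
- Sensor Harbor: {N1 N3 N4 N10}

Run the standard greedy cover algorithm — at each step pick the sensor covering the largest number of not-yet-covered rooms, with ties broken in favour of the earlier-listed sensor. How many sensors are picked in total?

3

Greedy: pick Atlas (covers 8 new) → pick Bravo (covers 2 new) → pick Gala (covers 2 new). Total picks: 3.
(The true minimum cover uses only 2 sensors, so greedy is not optimal here.)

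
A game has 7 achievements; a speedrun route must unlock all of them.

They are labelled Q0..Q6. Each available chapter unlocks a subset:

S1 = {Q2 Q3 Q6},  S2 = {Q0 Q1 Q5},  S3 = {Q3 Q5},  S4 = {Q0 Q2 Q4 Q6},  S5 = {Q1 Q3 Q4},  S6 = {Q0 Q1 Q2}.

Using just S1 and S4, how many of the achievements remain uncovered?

2

Union of S1, S4 = {Q0, Q2, Q3, Q4, Q6}.
Not covered: Q1, Q5 — 2 achievements.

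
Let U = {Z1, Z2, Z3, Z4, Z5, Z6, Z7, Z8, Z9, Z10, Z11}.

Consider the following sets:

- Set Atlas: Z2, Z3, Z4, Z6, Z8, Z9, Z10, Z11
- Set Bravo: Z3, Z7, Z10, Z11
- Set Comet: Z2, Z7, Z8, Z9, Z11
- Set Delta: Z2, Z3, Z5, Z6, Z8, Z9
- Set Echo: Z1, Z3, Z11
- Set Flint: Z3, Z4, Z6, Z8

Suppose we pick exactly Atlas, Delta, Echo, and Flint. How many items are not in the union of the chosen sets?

Union of Atlas, Delta, Echo, Flint = {Z1, Z2, Z3, Z4, Z5, Z6, Z8, Z9, Z10, Z11}.
Not covered: Z7 — 1 item.

1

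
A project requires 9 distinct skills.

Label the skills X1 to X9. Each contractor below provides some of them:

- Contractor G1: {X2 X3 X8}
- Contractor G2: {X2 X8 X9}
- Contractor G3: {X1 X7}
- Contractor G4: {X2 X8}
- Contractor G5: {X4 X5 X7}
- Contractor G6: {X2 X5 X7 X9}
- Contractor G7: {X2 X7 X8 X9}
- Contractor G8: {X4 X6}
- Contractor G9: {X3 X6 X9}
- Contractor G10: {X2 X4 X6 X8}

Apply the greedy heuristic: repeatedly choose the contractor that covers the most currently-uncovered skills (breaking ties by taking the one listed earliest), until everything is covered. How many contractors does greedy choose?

Greedy: pick G6 (covers 4 new) → pick G10 (covers 3 new) → pick G1 (covers 1 new) → pick G3 (covers 1 new). Total picks: 4.

4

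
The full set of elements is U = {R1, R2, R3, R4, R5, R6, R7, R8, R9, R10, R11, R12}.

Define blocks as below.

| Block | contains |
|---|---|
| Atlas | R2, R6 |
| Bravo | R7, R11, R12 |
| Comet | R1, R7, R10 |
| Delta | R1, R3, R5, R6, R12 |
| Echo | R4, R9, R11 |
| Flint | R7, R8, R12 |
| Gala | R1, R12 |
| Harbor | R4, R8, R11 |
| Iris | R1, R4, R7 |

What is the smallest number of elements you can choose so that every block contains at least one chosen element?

4

H = {R6, R7, R11, R12} meets every block (each contains at least one member of H), and |H| = 4.
No choice of 3 elements meets every block, so 4 is the minimum.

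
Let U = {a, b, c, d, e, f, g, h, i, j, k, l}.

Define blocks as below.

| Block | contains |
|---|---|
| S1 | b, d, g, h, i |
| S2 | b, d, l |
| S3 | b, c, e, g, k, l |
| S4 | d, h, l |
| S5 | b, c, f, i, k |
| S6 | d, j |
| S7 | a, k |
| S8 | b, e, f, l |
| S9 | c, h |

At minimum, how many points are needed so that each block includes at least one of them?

4

The 4 points {a, c, d, e} hit every block.
The blocks S6, S7, S8, S9 are pairwise disjoint, so any hitting set needs a separate point for each — at least 4. Hence 4 is optimal.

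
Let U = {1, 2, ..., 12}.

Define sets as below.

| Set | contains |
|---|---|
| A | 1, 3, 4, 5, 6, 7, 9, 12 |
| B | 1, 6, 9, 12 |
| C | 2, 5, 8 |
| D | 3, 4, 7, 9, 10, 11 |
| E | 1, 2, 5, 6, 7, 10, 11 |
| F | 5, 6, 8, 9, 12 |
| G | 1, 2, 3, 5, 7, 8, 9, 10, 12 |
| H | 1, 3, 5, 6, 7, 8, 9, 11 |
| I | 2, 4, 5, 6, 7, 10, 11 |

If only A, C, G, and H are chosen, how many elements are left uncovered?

Union of A, C, G, H = {1, 2, 3, 4, 5, 6, 7, 8, 9, 10, 11, 12} — that's every element, so 0 are uncovered.

0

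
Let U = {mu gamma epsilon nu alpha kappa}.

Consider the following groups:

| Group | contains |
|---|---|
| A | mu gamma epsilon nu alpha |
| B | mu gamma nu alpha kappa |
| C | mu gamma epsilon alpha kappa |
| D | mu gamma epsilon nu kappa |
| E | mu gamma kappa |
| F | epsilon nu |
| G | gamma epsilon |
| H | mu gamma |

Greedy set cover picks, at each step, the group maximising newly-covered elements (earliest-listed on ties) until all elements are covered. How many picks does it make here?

2

Greedy: pick A (covers 5 new) → pick B (covers 1 new). Total picks: 2.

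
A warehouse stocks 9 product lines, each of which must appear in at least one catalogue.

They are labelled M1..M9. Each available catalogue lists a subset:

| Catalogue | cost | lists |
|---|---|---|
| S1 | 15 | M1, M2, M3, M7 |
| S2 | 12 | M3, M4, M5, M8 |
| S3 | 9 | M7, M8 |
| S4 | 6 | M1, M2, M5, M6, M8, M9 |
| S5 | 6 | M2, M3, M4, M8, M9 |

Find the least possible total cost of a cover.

S3, S4, S5 together cover every product (S3 ∪ S4 ∪ S5 = {M1, M2, M3, M4, M5, M6, M7, M8, M9}); total cost 9 + 6 + 6 = 21.
No covering selection has total cost below 21.

21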